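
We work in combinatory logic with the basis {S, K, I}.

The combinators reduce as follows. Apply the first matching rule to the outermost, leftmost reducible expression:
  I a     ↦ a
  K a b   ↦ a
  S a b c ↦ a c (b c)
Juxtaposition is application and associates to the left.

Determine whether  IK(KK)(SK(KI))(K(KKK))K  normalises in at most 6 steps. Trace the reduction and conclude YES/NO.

Answer: YES — reaches normal form KK in 3 ≤ 6 steps

Reduction:
  start: IK(KK)(SK(KI))(K(KKK))K
  →1  K(KK)(SK(KI))(K(KKK))K
  →2  KK(K(KKK))K
  →3  KK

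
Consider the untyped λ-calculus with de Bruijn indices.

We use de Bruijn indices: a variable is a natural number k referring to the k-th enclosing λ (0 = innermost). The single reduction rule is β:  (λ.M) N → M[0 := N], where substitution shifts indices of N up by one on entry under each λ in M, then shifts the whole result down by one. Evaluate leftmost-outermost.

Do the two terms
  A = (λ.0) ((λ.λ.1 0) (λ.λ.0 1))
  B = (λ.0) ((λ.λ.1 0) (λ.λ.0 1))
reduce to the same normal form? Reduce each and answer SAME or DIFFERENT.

Term A:
  start: (λ.0) ((λ.λ.1 0) (λ.λ.0 1))
  step 1: (λ.λ.1 0) (λ.λ.0 1)
  step 2: λ.(λ.λ.0 1) 0
  step 3: λ.λ.0 1

Term B:
  start: (λ.0) ((λ.λ.1 0) (λ.λ.0 1))
  step 1: (λ.λ.1 0) (λ.λ.0 1)
  step 2: λ.(λ.λ.0 1) 0
  step 3: λ.λ.0 1

Answer: SAME — A ⇓ λ.λ.0 1, B ⇓ λ.λ.0 1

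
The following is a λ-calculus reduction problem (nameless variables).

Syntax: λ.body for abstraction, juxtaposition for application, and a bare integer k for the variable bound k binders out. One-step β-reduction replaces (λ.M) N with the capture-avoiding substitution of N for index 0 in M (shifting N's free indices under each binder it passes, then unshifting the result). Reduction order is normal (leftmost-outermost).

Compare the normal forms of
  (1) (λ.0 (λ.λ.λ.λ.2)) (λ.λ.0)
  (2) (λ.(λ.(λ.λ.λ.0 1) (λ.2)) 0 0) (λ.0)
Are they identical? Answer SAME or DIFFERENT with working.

Term A:
  start: (λ.0 (λ.λ.λ.λ.2)) (λ.λ.0)
  →1  (λ.λ.0) (λ.λ.λ.λ.2)
  →2  λ.0

Term B:
  start: (λ.(λ.(λ.λ.λ.0 1) (λ.2)) 0 0) (λ.0)
  →1  (λ.(λ.λ.λ.0 1) (λ.λ.0)) (λ.0) (λ.0)
  →2  (λ.λ.λ.0 1) (λ.λ.0) (λ.0)
  →3  (λ.λ.0 1) (λ.0)
  →4  λ.0 (λ.0)

Answer: DIFFERENT — A ⇓ λ.0, B ⇓ λ.0 (λ.0)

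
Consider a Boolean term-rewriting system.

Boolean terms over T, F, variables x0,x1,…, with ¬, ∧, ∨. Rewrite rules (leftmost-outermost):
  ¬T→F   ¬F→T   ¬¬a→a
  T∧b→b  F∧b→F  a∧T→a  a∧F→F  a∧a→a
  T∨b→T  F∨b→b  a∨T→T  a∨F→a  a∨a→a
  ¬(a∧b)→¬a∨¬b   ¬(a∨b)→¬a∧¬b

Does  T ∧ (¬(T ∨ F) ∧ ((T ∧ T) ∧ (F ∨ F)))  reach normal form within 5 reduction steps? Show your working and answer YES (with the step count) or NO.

Answer: YES — reaches normal form F in 5 ≤ 5 steps

Reduction:
  start: T ∧ (¬(T ∨ F) ∧ ((T ∧ T) ∧ (F ∨ F)))
  [1] ¬(T ∨ F) ∧ ((T ∧ T) ∧ (F ∨ F))
  [2] (¬T ∧ ¬F) ∧ ((T ∧ T) ∧ (F ∨ F))
  [3] (F ∧ ¬F) ∧ ((T ∧ T) ∧ (F ∨ F))
  [4] F ∧ ((T ∧ T) ∧ (F ∨ F))
  [5] F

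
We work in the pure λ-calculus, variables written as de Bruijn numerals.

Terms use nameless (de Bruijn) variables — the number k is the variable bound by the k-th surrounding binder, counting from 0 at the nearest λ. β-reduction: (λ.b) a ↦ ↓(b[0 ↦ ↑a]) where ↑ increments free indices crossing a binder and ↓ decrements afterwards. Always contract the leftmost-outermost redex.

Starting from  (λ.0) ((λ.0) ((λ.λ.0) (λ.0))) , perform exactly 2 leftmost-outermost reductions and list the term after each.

Answer: after 2 steps: (λ.λ.0) (λ.0)

Working:
  start: (λ.0) ((λ.0) ((λ.λ.0) (λ.0)))
  step 1: (λ.0) ((λ.λ.0) (λ.0))
  step 2: (λ.λ.0) (λ.0)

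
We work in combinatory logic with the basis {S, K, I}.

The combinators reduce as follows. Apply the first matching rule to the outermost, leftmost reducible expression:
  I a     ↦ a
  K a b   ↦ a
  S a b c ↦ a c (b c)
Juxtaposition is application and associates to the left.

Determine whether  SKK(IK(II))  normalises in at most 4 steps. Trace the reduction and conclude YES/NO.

Answer: YES — reaches normal form KI in 4 ≤ 4 steps

Working:
  start: SKK(IK(II))
  →1  K(IK(II))(K(IK(II)))
  →2  IK(II)
  →3  K(II)
  →4  KI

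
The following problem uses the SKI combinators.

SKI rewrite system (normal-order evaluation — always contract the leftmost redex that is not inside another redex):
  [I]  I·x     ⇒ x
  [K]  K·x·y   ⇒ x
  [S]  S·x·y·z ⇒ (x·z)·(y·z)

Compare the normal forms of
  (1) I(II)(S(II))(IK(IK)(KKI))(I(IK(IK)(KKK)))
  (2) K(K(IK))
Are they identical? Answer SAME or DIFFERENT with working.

Answer: SAME — A ⇓ K(KK), B ⇓ K(KK)

Working:
Term A:
  start: I(II)(S(II))(IK(IK)(KKI))(I(IK(IK)(KKK)))
  →1  II(S(II))(IK(IK)(KKI))(I(IK(IK)(KKK)))
  →2  I(S(II))(IK(IK)(KKI))(I(IK(IK)(KKK)))
  →3  S(II)(IK(IK)(KKI))(I(IK(IK)(KKK)))
  →4  II(I(IK(IK)(KKK)))(IK(IK)(KKI)(I(IK(IK)(KKK))))
  →5  I(I(IK(IK)(KKK)))(IK(IK)(KKI)(I(IK(IK)(KKK))))
  →6  I(IK(IK)(KKK))(IK(IK)(KKI)(I(IK(IK)(KKK))))
  →7  IK(IK)(KKK)(IK(IK)(KKI)(I(IK(IK)(KKK))))
  →8  K(IK)(KKK)(IK(IK)(KKI)(I(IK(IK)(KKK))))
  →9  IK(IK(IK)(KKI)(I(IK(IK)(KKK))))
  →10  K(IK(IK)(KKI)(I(IK(IK)(KKK))))
  →11  K(K(IK)(KKI)(I(IK(IK)(KKK))))
  →12  K(IK(I(IK(IK)(KKK))))
  →13  K(K(I(IK(IK)(KKK))))
  →14  K(K(IK(IK)(KKK)))
  →15  K(K(K(IK)(KKK)))
  →16  K(K(IK))
  →17  K(KK)

Term B:
  start: K(K(IK))
  →1  K(KK)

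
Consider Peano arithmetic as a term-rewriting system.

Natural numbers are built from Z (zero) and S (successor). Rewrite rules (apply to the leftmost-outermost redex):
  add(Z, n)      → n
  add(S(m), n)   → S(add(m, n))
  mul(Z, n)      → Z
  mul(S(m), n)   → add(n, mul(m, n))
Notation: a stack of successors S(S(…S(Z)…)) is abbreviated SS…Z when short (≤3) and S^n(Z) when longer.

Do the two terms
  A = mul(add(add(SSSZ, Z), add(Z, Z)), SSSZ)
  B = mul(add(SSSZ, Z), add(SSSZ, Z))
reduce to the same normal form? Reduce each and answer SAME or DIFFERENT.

Term A:
  start: mul(add(add(SSSZ, Z), add(Z, Z)), SSSZ)
  [1] mul(add(S(add(SSZ, Z)), add(Z, Z)), SSSZ)
  [2] mul(S(add(add(SSZ, Z), add(Z, Z))), SSSZ)
  [3] add(SSSZ, mul(add(add(SSZ, Z), add(Z, Z)), SSSZ))
  [4] S(add(SSZ, mul(add(add(SSZ, Z), add(Z, Z)), SSSZ)))
  [5] S(S(add(SZ, mul(add(add(SSZ, Z), add(Z, Z)), SSSZ))))
  [6] S(S(S(add(Z, mul(add(add(SSZ, Z), add(Z, Z)), SSSZ)))))
  [7] S(S(S(mul(add(add(SSZ, Z), add(Z, Z)), SSSZ))))
  [8] S(S(S(mul(add(S(add(SZ, Z)), add(Z, Z)), SSSZ))))
  [9] S(S(S(mul(S(add(add(SZ, Z), add(Z, Z))), SSSZ))))
  [10] S(S(S(add(SSSZ, mul(add(add(SZ, Z), add(Z, Z)), SSSZ)))))
  [11] S(S(S(S(add(SSZ, mul(add(add(SZ, Z), add(Z, Z)), SSSZ))))))
  [12] S(S(S(S(S(add(SZ, mul(add(add(SZ, Z), add(Z, Z)), SSSZ)))))))
  [13] S(S(S(S(S(S(add(Z, mul(add(add(SZ, Z), add(Z, Z)), SSSZ))))))))
  [14] S(S(S(S(S(S(mul(add(add(SZ, Z), add(Z, Z)), SSSZ)))))))
  [15] S(S(S(S(S(S(mul(add(S(add(Z, Z)), add(Z, Z)), SSSZ)))))))
  [16] S(S(S(S(S(S(mul(S(add(add(Z, Z), add(Z, Z))), SSSZ)))))))
  [17] S(S(S(S(S(S(add(SSSZ, mul(add(add(Z, Z), add(Z, Z)), SSSZ))))))))
  [18] S(S(S(S(S(S(S(add(SSZ, mul(add(add(Z, Z), add(Z, Z)), SSSZ)))))))))
  [19] S(S(S(S(S(S(S(S(add(SZ, mul(add(add(Z, Z), add(Z, Z)), SSSZ))))))))))
  [20] S(S(S(S(S(S(S(S(S(add(Z, mul(add(add(Z, Z), add(Z, Z)), SSSZ)))))))))))
  [21] S(S(S(S(S(S(S(S(S(mul(add(add(Z, Z), add(Z, Z)), SSSZ))))))))))
  [22] S(S(S(S(S(S(S(S(S(mul(add(Z, add(Z, Z)), SSSZ))))))))))
  [23] S(S(S(S(S(S(S(S(S(mul(add(Z, Z), SSSZ))))))))))
  [24] S(S(S(S(S(S(S(S(S(mul(Z, SSSZ))))))))))
  [25] S^9(Z)

Term B:
  start: mul(add(SSSZ, Z), add(SSSZ, Z))
  [1] mul(S(add(SSZ, Z)), add(SSSZ, Z))
  [2] add(add(SSSZ, Z), mul(add(SSZ, Z), add(SSSZ, Z)))
  [3] add(S(add(SSZ, Z)), mul(add(SSZ, Z), add(SSSZ, Z)))
  [4] S(add(add(SSZ, Z), mul(add(SSZ, Z), add(SSSZ, Z))))
  [5] S(add(S(add(SZ, Z)), mul(add(SSZ, Z), add(SSSZ, Z))))
  [6] S(S(add(add(SZ, Z), mul(add(SSZ, Z), add(SSSZ, Z)))))
  [7] S(S(add(S(add(Z, Z)), mul(add(SSZ, Z), add(SSSZ, Z)))))
  [8] S(S(S(add(add(Z, Z), mul(add(SSZ, Z), add(SSSZ, Z))))))
  [9] S(S(S(add(Z, mul(add(SSZ, Z), add(SSSZ, Z))))))
  [10] S(S(S(mul(add(SSZ, Z), add(SSSZ, Z)))))
  [11] S(S(S(mul(S(add(SZ, Z)), add(SSSZ, Z)))))
  [12] S(S(S(add(add(SSSZ, Z), mul(add(SZ, Z), add(SSSZ, Z))))))
  [13] S(S(S(add(S(add(SSZ, Z)), mul(add(SZ, Z), add(SSSZ, Z))))))
  [14] S(S(S(S(add(add(SSZ, Z), mul(add(SZ, Z), add(SSSZ, Z)))))))
  [15] S(S(S(S(add(S(add(SZ, Z)), mul(add(SZ, Z), add(SSSZ, Z)))))))
  [16] S(S(S(S(S(add(add(SZ, Z), mul(add(SZ, Z), add(SSSZ, Z))))))))
  [17] S(S(S(S(S(add(S(add(Z, Z)), mul(add(SZ, Z), add(SSSZ, Z))))))))
  [18] S(S(S(S(S(S(add(add(Z, Z), mul(add(SZ, Z), add(SSSZ, Z)))))))))
  [19] S(S(S(S(S(S(add(Z, mul(add(SZ, Z), add(SSSZ, Z)))))))))
  [20] S(S(S(S(S(S(mul(add(SZ, Z), add(SSSZ, Z))))))))
  [21] S(S(S(S(S(S(mul(S(add(Z, Z)), add(SSSZ, Z))))))))
  [22] S(S(S(S(S(S(add(add(SSSZ, Z), mul(add(Z, Z), add(SSSZ, Z)))))))))
  [23] S(S(S(S(S(S(add(S(add(SSZ, Z)), mul(add(Z, Z), add(SSSZ, Z)))))))))
  [24] S(S(S(S(S(S(S(add(add(SSZ, Z), mul(add(Z, Z), add(SSSZ, Z))))))))))
  [25] S(S(S(S(S(S(S(add(S(add(SZ, Z)), mul(add(Z, Z), add(SSSZ, Z))))))))))
  [26] S(S(S(S(S(S(S(S(add(add(SZ, Z), mul(add(Z, Z), add(SSSZ, Z)))))))))))
  [27] S(S(S(S(S(S(S(S(add(S(add(Z, Z)), mul(add(Z, Z), add(SSSZ, Z)))))))))))
  [28] S(S(S(S(S(S(S(S(S(add(add(Z, Z), mul(add(Z, Z), add(SSSZ, Z))))))))))))
  [29] S(S(S(S(S(S(S(S(S(add(Z, mul(add(Z, Z), add(SSSZ, Z))))))))))))
  [30] S(S(S(S(S(S(S(S(S(mul(add(Z, Z), add(SSSZ, Z)))))))))))
  [31] S(S(S(S(S(S(S(S(S(mul(Z, add(SSSZ, Z)))))))))))
  [32] S^9(Z)

Answer: SAME — A ⇓ S^9(Z), B ⇓ S^9(Z)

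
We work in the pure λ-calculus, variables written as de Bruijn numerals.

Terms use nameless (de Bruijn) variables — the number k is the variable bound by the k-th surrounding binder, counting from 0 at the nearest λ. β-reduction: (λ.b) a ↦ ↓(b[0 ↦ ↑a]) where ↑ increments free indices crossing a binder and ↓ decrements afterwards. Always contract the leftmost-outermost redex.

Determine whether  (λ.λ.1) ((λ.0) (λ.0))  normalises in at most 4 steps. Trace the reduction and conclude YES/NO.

  start: (λ.λ.1) ((λ.0) (λ.0))
  [1] λ.(λ.0) (λ.0)
  [2] λ.λ.0

Answer: YES — reaches normal form λ.λ.0 in 2 ≤ 4 steps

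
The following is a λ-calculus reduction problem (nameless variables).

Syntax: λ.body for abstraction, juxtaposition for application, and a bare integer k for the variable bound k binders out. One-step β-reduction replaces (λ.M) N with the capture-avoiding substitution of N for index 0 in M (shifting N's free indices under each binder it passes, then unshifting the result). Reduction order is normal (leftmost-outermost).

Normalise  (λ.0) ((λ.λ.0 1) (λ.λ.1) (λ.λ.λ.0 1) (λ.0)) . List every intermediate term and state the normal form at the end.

Answer: normal form = λ.0 (λ.0)  (in 5 steps)

Derivation:
  start: (λ.0) ((λ.λ.0 1) (λ.λ.1) (λ.λ.λ.0 1) (λ.0))
  [1] (λ.λ.0 1) (λ.λ.1) (λ.λ.λ.0 1) (λ.0)
  [2] (λ.0 (λ.λ.1)) (λ.λ.λ.0 1) (λ.0)
  [3] (λ.λ.λ.0 1) (λ.λ.1) (λ.0)
  [4] (λ.λ.0 1) (λ.0)
  [5] λ.0 (λ.0)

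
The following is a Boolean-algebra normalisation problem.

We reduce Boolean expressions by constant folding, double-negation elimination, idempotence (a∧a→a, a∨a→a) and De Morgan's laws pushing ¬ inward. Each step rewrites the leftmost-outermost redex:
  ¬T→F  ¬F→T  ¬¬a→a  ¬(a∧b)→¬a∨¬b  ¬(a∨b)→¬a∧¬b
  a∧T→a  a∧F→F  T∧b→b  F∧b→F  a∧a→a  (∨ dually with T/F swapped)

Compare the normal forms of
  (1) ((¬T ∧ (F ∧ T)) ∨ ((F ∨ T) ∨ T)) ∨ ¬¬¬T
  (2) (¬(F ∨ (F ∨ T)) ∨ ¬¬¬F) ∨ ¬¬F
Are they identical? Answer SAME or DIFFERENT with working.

Term A:
  start: ((¬T ∧ (F ∧ T)) ∨ ((F ∨ T) ∨ T)) ∨ ¬¬¬T
  [1] ((F ∧ (F ∧ T)) ∨ ((F ∨ T) ∨ T)) ∨ ¬¬¬T
  [2] (F ∨ ((F ∨ T) ∨ T)) ∨ ¬¬¬T
  [3] ((F ∨ T) ∨ T) ∨ ¬¬¬T
  [4] T ∨ ¬¬¬T
  [5] T

Term B:
  start: (¬(F ∨ (F ∨ T)) ∨ ¬¬¬F) ∨ ¬¬F
  [1] ((¬F ∧ ¬(F ∨ T)) ∨ ¬¬¬F) ∨ ¬¬F
  [2] ((T ∧ ¬(F ∨ T)) ∨ ¬¬¬F) ∨ ¬¬F
  [3] (¬(F ∨ T) ∨ ¬¬¬F) ∨ ¬¬F
  [4] ((¬F ∧ ¬T) ∨ ¬¬¬F) ∨ ¬¬F
  [5] ((T ∧ ¬T) ∨ ¬¬¬F) ∨ ¬¬F
  [6] (¬T ∨ ¬¬¬F) ∨ ¬¬F
  [7] (F ∨ ¬¬¬F) ∨ ¬¬F
  [8] ¬¬¬F ∨ ¬¬F
  [9] ¬F ∨ ¬¬F
  [10] T ∨ ¬¬F
  [11] T

Answer: SAME — A ⇓ T, B ⇓ T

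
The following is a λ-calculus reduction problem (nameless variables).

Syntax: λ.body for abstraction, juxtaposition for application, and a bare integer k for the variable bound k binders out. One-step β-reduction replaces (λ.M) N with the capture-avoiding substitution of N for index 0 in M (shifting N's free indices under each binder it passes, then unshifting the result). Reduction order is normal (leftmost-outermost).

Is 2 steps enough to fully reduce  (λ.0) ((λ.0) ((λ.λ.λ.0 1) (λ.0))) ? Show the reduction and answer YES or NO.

  start: (λ.0) ((λ.0) ((λ.λ.λ.0 1) (λ.0)))
  step 1: (λ.0) ((λ.λ.λ.0 1) (λ.0))
  step 2: (λ.λ.λ.0 1) (λ.0)

Answer: NO — after 2 steps the term is (λ.λ.λ.0 1) (λ.0), not yet normal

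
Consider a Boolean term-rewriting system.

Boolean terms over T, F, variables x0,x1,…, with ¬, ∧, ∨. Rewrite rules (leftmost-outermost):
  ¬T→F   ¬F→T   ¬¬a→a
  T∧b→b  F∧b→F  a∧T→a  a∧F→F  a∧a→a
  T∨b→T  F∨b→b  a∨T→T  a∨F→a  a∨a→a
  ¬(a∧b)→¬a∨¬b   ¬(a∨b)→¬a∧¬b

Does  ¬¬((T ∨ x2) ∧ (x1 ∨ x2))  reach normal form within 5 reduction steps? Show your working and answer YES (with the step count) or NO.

Answer: YES — reaches normal form x1 ∨ x2 in 3 ≤ 5 steps

Working:
  start: ¬¬((T ∨ x2) ∧ (x1 ∨ x2))
  →1  (T ∨ x2) ∧ (x1 ∨ x2)
  →2  T ∧ (x1 ∨ x2)
  →3  x1 ∨ x2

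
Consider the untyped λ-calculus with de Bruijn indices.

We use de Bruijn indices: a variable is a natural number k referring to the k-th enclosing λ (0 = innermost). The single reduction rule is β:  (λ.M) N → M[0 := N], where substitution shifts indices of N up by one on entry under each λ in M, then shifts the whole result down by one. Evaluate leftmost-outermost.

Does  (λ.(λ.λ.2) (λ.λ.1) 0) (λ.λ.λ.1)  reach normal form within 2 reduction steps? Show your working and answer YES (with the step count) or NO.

  start: (λ.(λ.λ.2) (λ.λ.1) 0) (λ.λ.λ.1)
  →1  (λ.λ.λ.λ.λ.1) (λ.λ.1) (λ.λ.λ.1)
  →2  (λ.λ.λ.λ.1) (λ.λ.λ.1)

Answer: NO — after 2 steps the term is (λ.λ.λ.λ.1) (λ.λ.λ.1), not yet normal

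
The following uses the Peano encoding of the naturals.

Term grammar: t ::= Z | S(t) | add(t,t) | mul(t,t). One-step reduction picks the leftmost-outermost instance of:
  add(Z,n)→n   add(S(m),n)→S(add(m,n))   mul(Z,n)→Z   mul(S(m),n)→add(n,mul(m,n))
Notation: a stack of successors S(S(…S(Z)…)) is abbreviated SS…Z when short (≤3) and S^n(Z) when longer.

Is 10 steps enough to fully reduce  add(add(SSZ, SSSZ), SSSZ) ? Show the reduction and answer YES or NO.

  start: add(add(SSZ, SSSZ), SSSZ)
  →1  add(S(add(SZ, SSSZ)), SSSZ)
  →2  S(add(add(SZ, SSSZ), SSSZ))
  →3  S(add(S(add(Z, SSSZ)), SSSZ))
  →4  S(S(add(add(Z, SSSZ), SSSZ)))
  →5  S(S(add(SSSZ, SSSZ)))
  →6  S(S(S(add(SSZ, SSSZ))))
  →7  S(S(S(S(add(SZ, SSSZ)))))
  →8  S(S(S(S(S(add(Z, SSSZ))))))
  →9  S^8(Z)

Answer: YES — reaches normal form S^8(Z) in 9 ≤ 10 steps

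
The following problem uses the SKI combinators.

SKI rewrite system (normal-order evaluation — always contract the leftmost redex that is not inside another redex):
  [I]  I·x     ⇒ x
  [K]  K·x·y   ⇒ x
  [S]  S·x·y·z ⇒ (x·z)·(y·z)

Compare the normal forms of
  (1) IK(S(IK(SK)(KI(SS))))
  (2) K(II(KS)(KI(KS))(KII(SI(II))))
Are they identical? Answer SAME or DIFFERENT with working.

Term A:
  start: IK(S(IK(SK)(KI(SS))))
  [1] K(S(IK(SK)(KI(SS))))
  [2] K(S(K(SK)(KI(SS))))
  [3] K(S(SK))

Term B:
  start: K(II(KS)(KI(KS))(KII(SI(II))))
  [1] K(I(KS)(KI(KS))(KII(SI(II))))
  [2] K(KS(KI(KS))(KII(SI(II))))
  [3] K(S(KII(SI(II))))
  [4] K(S(I(SI(II))))
  [5] K(S(SI(II)))
  [6] K(S(SII))

Answer: DIFFERENT — A ⇓ K(S(SK)), B ⇓ K(S(SII))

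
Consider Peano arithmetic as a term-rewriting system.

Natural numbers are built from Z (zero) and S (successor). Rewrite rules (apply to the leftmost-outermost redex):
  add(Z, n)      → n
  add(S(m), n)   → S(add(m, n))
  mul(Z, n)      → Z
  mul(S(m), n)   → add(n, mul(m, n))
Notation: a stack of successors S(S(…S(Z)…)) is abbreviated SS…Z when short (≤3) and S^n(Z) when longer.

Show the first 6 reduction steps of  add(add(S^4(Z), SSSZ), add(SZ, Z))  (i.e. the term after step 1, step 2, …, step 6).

  start: add(add(S^4(Z), SSSZ), add(SZ, Z))
  [1] add(S(add(SSSZ, SSSZ)), add(SZ, Z))
  [2] S(add(add(SSSZ, SSSZ), add(SZ, Z)))
  [3] S(add(S(add(SSZ, SSSZ)), add(SZ, Z)))
  [4] S(S(add(add(SSZ, SSSZ), add(SZ, Z))))
  [5] S(S(add(S(add(SZ, SSSZ)), add(SZ, Z))))
  [6] S(S(S(add(add(SZ, SSSZ), add(SZ, Z)))))

Answer: after 6 steps: S(S(S(add(add(SZ, SSSZ), add(SZ, Z)))))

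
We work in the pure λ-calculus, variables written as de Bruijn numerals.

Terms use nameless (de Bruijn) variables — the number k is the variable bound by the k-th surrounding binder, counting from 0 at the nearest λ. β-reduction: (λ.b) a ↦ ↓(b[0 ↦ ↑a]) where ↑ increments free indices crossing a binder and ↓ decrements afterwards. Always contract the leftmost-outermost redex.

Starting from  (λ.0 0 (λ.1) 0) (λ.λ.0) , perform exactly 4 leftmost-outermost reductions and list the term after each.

Answer: after 4 steps: λ.λ.0

Derivation:
  start: (λ.0 0 (λ.1) 0) (λ.λ.0)
  →1  (λ.λ.0) (λ.λ.0) (λ.λ.λ.0) (λ.λ.0)
  →2  (λ.0) (λ.λ.λ.0) (λ.λ.0)
  →3  (λ.λ.λ.0) (λ.λ.0)
  →4  λ.λ.0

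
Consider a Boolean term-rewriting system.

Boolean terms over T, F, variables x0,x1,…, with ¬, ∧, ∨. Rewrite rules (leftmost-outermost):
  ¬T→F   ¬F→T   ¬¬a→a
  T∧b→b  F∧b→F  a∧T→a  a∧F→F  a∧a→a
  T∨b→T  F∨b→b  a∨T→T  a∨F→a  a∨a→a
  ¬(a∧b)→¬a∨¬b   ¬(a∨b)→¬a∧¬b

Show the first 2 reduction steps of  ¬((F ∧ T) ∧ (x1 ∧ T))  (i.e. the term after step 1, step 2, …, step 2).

Answer: after 2 steps: (¬F ∨ ¬T) ∨ ¬(x1 ∧ T)

Derivation:
  start: ¬((F ∧ T) ∧ (x1 ∧ T))
  step 1: ¬(F ∧ T) ∨ ¬(x1 ∧ T)
  step 2: (¬F ∨ ¬T) ∨ ¬(x1 ∧ T)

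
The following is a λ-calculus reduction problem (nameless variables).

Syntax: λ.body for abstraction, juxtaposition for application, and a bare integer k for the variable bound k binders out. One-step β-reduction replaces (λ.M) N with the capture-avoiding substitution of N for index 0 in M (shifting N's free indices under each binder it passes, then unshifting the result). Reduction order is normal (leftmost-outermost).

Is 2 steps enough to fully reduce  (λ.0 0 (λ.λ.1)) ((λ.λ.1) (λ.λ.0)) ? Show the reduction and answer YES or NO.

Answer: NO — after 2 steps the term is (λ.λ.λ.0) ((λ.λ.1) (λ.λ.0)) (λ.λ.1), not yet normal

Working:
  start: (λ.0 0 (λ.λ.1)) ((λ.λ.1) (λ.λ.0))
  [1] (λ.λ.1) (λ.λ.0) ((λ.λ.1) (λ.λ.0)) (λ.λ.1)
  [2] (λ.λ.λ.0) ((λ.λ.1) (λ.λ.0)) (λ.λ.1)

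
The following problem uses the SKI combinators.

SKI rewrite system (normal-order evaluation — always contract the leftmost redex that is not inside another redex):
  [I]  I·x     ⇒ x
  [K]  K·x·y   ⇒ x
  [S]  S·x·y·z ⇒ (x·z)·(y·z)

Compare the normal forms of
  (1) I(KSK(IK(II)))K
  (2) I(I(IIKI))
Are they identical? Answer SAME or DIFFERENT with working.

Term A:
  start: I(KSK(IK(II)))K
  step 1: KSK(IK(II))K
  step 2: S(IK(II))K
  step 3: S(K(II))K
  step 4: S(KI)K

Term B:
  start: I(I(IIKI))
  step 1: I(IIKI)
  step 2: IIKI
  step 3: IKI
  step 4: KI

Answer: DIFFERENT — A ⇓ S(KI)K, B ⇓ KI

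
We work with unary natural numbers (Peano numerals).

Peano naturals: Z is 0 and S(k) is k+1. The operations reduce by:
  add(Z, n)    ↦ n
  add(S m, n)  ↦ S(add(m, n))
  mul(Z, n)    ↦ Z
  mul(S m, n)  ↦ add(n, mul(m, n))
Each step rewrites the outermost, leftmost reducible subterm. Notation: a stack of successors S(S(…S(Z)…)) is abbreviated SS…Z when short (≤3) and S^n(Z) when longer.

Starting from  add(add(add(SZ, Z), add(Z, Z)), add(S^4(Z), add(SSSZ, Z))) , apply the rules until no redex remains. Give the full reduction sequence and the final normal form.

Answer: normal form = S^8(Z)  (in 16 steps)

Derivation:
  start: add(add(add(SZ, Z), add(Z, Z)), add(S^4(Z), add(SSSZ, Z)))
  →1  add(add(S(add(Z, Z)), add(Z, Z)), add(S^4(Z), add(SSSZ, Z)))
  →2  add(S(add(add(Z, Z), add(Z, Z))), add(S^4(Z), add(SSSZ, Z)))
  →3  S(add(add(add(Z, Z), add(Z, Z)), add(S^4(Z), add(SSSZ, Z))))
  →4  S(add(add(Z, add(Z, Z)), add(S^4(Z), add(SSSZ, Z))))
  →5  S(add(add(Z, Z), add(S^4(Z), add(SSSZ, Z))))
  →6  S(add(Z, add(S^4(Z), add(SSSZ, Z))))
  →7  S(add(S^4(Z), add(SSSZ, Z)))
  →8  S(S(add(SSSZ, add(SSSZ, Z))))
  →9  S(S(S(add(SSZ, add(SSSZ, Z)))))
  →10  S(S(S(S(add(SZ, add(SSSZ, Z))))))
  →11  S(S(S(S(S(add(Z, add(SSSZ, Z)))))))
  →12  S(S(S(S(S(add(SSSZ, Z))))))
  →13  S(S(S(S(S(S(add(SSZ, Z)))))))
  →14  S(S(S(S(S(S(S(add(SZ, Z))))))))
  →15  S(S(S(S(S(S(S(S(add(Z, Z)))))))))
  →16  S^8(Z)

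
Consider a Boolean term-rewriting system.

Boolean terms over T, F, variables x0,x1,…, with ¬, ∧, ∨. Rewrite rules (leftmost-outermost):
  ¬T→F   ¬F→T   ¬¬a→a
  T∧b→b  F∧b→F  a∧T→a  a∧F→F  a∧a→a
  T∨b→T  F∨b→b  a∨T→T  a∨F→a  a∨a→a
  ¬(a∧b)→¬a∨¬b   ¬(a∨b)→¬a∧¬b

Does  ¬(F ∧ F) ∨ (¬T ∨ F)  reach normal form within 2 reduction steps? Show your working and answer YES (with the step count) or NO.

  start: ¬(F ∧ F) ∨ (¬T ∨ F)
  →1  (¬F ∨ ¬F) ∨ (¬T ∨ F)
  →2  ¬F ∨ (¬T ∨ F)

Answer: NO — after 2 steps the term is ¬F ∨ (¬T ∨ F), not yet normal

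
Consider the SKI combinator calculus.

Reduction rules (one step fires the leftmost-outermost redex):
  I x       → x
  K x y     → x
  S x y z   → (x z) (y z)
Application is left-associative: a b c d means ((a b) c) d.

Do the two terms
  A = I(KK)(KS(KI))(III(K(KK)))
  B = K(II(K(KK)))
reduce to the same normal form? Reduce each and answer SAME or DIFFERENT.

Answer: SAME — A ⇓ K(K(KK)), B ⇓ K(K(KK))

Working:
Term A:
  start: I(KK)(KS(KI))(III(K(KK)))
  →1  KK(KS(KI))(III(K(KK)))
  →2  K(III(K(KK)))
  →3  K(II(K(KK)))
  →4  K(I(K(KK)))
  →5  K(K(KK))

Term B:
  start: K(II(K(KK)))
  →1  K(I(K(KK)))
  →2  K(K(KK))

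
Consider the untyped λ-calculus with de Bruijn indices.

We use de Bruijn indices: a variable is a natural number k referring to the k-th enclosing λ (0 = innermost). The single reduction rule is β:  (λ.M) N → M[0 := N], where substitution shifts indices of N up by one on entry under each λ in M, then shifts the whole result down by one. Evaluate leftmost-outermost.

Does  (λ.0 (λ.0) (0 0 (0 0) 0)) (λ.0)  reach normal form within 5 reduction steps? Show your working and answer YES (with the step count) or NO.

Answer: NO — after 5 steps the term is (λ.0) (λ.0) (λ.0), not yet normal

Working:
  start: (λ.0 (λ.0) (0 0 (0 0) 0)) (λ.0)
  step 1: (λ.0) (λ.0) ((λ.0) (λ.0) ((λ.0) (λ.0)) (λ.0))
  step 2: (λ.0) ((λ.0) (λ.0) ((λ.0) (λ.0)) (λ.0))
  step 3: (λ.0) (λ.0) ((λ.0) (λ.0)) (λ.0)
  step 4: (λ.0) ((λ.0) (λ.0)) (λ.0)
  step 5: (λ.0) (λ.0) (λ.0)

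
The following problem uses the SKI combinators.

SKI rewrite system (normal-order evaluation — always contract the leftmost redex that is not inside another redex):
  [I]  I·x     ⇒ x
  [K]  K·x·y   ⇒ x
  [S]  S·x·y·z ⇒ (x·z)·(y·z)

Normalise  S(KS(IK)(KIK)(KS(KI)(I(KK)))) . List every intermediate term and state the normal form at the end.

Answer: normal form = S(SI(S(KK)))  (in 4 steps)

Derivation:
  start: S(KS(IK)(KIK)(KS(KI)(I(KK))))
  →1  S(S(KIK)(KS(KI)(I(KK))))
  →2  S(SI(KS(KI)(I(KK))))
  →3  S(SI(S(I(KK))))
  →4  S(SI(S(KK)))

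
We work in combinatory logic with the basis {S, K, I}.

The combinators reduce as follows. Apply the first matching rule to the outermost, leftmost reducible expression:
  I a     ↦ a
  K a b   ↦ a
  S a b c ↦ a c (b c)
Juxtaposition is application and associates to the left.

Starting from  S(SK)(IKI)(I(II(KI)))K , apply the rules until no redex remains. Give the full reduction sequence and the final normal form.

Answer: normal form = K  (in 6 steps)

Derivation:
  start: S(SK)(IKI)(I(II(KI)))K
  →1  SK(I(II(KI)))(IKI(I(II(KI))))K
  →2  K(IKI(I(II(KI))))(I(II(KI))(IKI(I(II(KI)))))K
  →3  IKI(I(II(KI)))K
  →4  KI(I(II(KI)))K
  →5  IK
  →6  K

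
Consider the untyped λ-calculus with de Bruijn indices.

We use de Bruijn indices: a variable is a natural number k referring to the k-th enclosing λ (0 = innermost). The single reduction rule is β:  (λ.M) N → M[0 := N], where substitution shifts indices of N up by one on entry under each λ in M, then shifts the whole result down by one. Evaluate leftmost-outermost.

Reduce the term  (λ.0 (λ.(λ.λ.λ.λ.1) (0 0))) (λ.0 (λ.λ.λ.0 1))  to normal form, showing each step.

  start: (λ.0 (λ.(λ.λ.λ.λ.1) (0 0))) (λ.0 (λ.λ.λ.0 1))
  step 1: (λ.0 (λ.λ.λ.0 1)) (λ.(λ.λ.λ.λ.1) (0 0))
  step 2: (λ.(λ.λ.λ.λ.1) (0 0)) (λ.λ.λ.0 1)
  step 3: (λ.λ.λ.λ.1) ((λ.λ.λ.0 1) (λ.λ.λ.0 1))
  step 4: λ.λ.λ.1

Answer: normal form = λ.λ.λ.1  (in 4 steps)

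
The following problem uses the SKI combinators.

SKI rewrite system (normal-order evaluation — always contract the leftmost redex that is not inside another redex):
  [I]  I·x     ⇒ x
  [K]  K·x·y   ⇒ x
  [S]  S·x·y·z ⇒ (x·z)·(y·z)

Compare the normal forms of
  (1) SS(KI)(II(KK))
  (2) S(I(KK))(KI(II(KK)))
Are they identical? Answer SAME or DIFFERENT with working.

Answer: SAME — A ⇓ S(KK)I, B ⇓ S(KK)I

Working:
Term A:
  start: SS(KI)(II(KK))
  step 1: S(II(KK))(KI(II(KK)))
  step 2: S(I(KK))(KI(II(KK)))
  step 3: S(KK)(KI(II(KK)))
  step 4: S(KK)I

Term B:
  start: S(I(KK))(KI(II(KK)))
  step 1: S(KK)(KI(II(KK)))
  step 2: S(KK)I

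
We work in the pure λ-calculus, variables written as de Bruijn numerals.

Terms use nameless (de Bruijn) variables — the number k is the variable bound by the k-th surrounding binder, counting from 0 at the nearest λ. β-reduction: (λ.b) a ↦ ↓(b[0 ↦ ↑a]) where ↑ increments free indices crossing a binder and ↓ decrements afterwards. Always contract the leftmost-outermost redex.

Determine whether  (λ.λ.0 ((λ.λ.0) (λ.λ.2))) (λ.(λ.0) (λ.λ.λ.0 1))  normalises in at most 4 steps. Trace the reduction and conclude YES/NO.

  start: (λ.λ.0 ((λ.λ.0) (λ.λ.2))) (λ.(λ.0) (λ.λ.λ.0 1))
  step 1: λ.0 ((λ.λ.0) (λ.λ.2))
  step 2: λ.0 (λ.0)

Answer: YES — reaches normal form λ.0 (λ.0) in 2 ≤ 4 steps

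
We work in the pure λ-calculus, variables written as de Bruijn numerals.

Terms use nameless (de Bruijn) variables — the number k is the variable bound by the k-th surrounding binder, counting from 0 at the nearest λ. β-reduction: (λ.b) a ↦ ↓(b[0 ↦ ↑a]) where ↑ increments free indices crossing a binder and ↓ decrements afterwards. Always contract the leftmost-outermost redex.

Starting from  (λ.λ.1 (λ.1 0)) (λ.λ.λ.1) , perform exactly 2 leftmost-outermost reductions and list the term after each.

  start: (λ.λ.1 (λ.1 0)) (λ.λ.λ.1)
  →1  λ.(λ.λ.λ.1) (λ.1 0)
  →2  λ.λ.λ.1

Answer: after 2 steps: λ.λ.λ.1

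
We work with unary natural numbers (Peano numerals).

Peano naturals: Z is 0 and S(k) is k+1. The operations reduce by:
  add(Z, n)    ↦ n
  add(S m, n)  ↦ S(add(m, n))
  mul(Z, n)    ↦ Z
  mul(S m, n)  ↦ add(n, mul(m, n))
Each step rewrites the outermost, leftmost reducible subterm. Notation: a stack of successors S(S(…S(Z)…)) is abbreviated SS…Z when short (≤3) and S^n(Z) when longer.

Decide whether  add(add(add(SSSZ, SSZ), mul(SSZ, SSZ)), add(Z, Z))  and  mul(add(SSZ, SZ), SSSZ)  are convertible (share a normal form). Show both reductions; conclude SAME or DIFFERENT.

Answer: SAME — A ⇓ S^9(Z), B ⇓ S^9(Z)

Working:
Term A:
  start: add(add(add(SSSZ, SSZ), mul(SSZ, SSZ)), add(Z, Z))
  step 1: add(add(S(add(SSZ, SSZ)), mul(SSZ, SSZ)), add(Z, Z))
  step 2: add(S(add(add(SSZ, SSZ), mul(SSZ, SSZ))), add(Z, Z))
  step 3: S(add(add(add(SSZ, SSZ), mul(SSZ, SSZ)), add(Z, Z)))
  step 4: S(add(add(S(add(SZ, SSZ)), mul(SSZ, SSZ)), add(Z, Z)))
  step 5: S(add(S(add(add(SZ, SSZ), mul(SSZ, SSZ))), add(Z, Z)))
  step 6: S(S(add(add(add(SZ, SSZ), mul(SSZ, SSZ)), add(Z, Z))))
  step 7: S(S(add(add(S(add(Z, SSZ)), mul(SSZ, SSZ)), add(Z, Z))))
  step 8: S(S(add(S(add(add(Z, SSZ), mul(SSZ, SSZ))), add(Z, Z))))
  step 9: S(S(S(add(add(add(Z, SSZ), mul(SSZ, SSZ)), add(Z, Z)))))
  step 10: S(S(S(add(add(SSZ, mul(SSZ, SSZ)), add(Z, Z)))))
  step 11: S(S(S(add(S(add(SZ, mul(SSZ, SSZ))), add(Z, Z)))))
  step 12: S(S(S(S(add(add(SZ, mul(SSZ, SSZ)), add(Z, Z))))))
  step 13: S(S(S(S(add(S(add(Z, mul(SSZ, SSZ))), add(Z, Z))))))
  step 14: S(S(S(S(S(add(add(Z, mul(SSZ, SSZ)), add(Z, Z)))))))
  step 15: S(S(S(S(S(add(mul(SSZ, SSZ), add(Z, Z)))))))
  step 16: S(S(S(S(S(add(add(SSZ, mul(SZ, SSZ)), add(Z, Z)))))))
  step 17: S(S(S(S(S(add(S(add(SZ, mul(SZ, SSZ))), add(Z, Z)))))))
  step 18: S(S(S(S(S(S(add(add(SZ, mul(SZ, SSZ)), add(Z, Z))))))))
  step 19: S(S(S(S(S(S(add(S(add(Z, mul(SZ, SSZ))), add(Z, Z))))))))
  step 20: S(S(S(S(S(S(S(add(add(Z, mul(SZ, SSZ)), add(Z, Z)))))))))
  step 21: S(S(S(S(S(S(S(add(mul(SZ, SSZ), add(Z, Z)))))))))
  step 22: S(S(S(S(S(S(S(add(add(SSZ, mul(Z, SSZ)), add(Z, Z)))))))))
  step 23: S(S(S(S(S(S(S(add(S(add(SZ, mul(Z, SSZ))), add(Z, Z)))))))))
  step 24: S(S(S(S(S(S(S(S(add(add(SZ, mul(Z, SSZ)), add(Z, Z))))))))))
  step 25: S(S(S(S(S(S(S(S(add(S(add(Z, mul(Z, SSZ))), add(Z, Z))))))))))
  step 26: S(S(S(S(S(S(S(S(S(add(add(Z, mul(Z, SSZ)), add(Z, Z)))))))))))
  step 27: S(S(S(S(S(S(S(S(S(add(mul(Z, SSZ), add(Z, Z)))))))))))
  step 28: S(S(S(S(S(S(S(S(S(add(Z, add(Z, Z)))))))))))
  step 29: S(S(S(S(S(S(S(S(S(add(Z, Z))))))))))
  step 30: S^9(Z)

Term B:
  start: mul(add(SSZ, SZ), SSSZ)
  step 1: mul(S(add(SZ, SZ)), SSSZ)
  step 2: add(SSSZ, mul(add(SZ, SZ), SSSZ))
  step 3: S(add(SSZ, mul(add(SZ, SZ), SSSZ)))
  step 4: S(S(add(SZ, mul(add(SZ, SZ), SSSZ))))
  step 5: S(S(S(add(Z, mul(add(SZ, SZ), SSSZ)))))
  step 6: S(S(S(mul(add(SZ, SZ), SSSZ))))
  step 7: S(S(S(mul(S(add(Z, SZ)), SSSZ))))
  step 8: S(S(S(add(SSSZ, mul(add(Z, SZ), SSSZ)))))
  step 9: S(S(S(S(add(SSZ, mul(add(Z, SZ), SSSZ))))))
  step 10: S(S(S(S(S(add(SZ, mul(add(Z, SZ), SSSZ)))))))
  step 11: S(S(S(S(S(S(add(Z, mul(add(Z, SZ), SSSZ))))))))
  step 12: S(S(S(S(S(S(mul(add(Z, SZ), SSSZ)))))))
  step 13: S(S(S(S(S(S(mul(SZ, SSSZ)))))))
  step 14: S(S(S(S(S(S(add(SSSZ, mul(Z, SSSZ))))))))
  step 15: S(S(S(S(S(S(S(add(SSZ, mul(Z, SSSZ)))))))))
  step 16: S(S(S(S(S(S(S(S(add(SZ, mul(Z, SSSZ))))))))))
  step 17: S(S(S(S(S(S(S(S(S(add(Z, mul(Z, SSSZ)))))))))))
  step 18: S(S(S(S(S(S(S(S(S(mul(Z, SSSZ))))))))))
  step 19: S^9(Z)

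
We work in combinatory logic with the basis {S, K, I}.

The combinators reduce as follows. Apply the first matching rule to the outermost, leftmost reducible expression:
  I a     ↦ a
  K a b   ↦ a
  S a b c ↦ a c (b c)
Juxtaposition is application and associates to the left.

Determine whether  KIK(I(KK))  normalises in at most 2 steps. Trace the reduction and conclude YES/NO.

  start: KIK(I(KK))
  [1] I(I(KK))
  [2] I(KK)

Answer: NO — after 2 steps the term is I(KK), not yet normal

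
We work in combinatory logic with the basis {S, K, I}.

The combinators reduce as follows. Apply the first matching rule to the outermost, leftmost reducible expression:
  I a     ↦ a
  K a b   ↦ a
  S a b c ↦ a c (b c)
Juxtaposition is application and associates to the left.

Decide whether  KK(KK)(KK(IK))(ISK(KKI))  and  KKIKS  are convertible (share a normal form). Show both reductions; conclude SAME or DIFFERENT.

Answer: SAME — A ⇓ K, B ⇓ K

Derivation:
Term A:
  start: KK(KK)(KK(IK))(ISK(KKI))
  [1] K(KK(IK))(ISK(KKI))
  [2] KK(IK)
  [3] K

Term B:
  start: KKIKS
  [1] KKS
  [2] K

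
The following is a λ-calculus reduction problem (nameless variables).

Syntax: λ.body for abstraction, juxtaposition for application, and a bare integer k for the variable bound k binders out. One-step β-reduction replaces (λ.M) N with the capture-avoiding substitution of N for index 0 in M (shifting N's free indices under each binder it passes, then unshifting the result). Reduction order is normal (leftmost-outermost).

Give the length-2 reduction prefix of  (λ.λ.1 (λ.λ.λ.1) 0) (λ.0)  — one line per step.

Answer: after 2 steps: λ.(λ.λ.λ.1) 0

Working:
  start: (λ.λ.1 (λ.λ.λ.1) 0) (λ.0)
  [1] λ.(λ.0) (λ.λ.λ.1) 0
  [2] λ.(λ.λ.λ.1) 0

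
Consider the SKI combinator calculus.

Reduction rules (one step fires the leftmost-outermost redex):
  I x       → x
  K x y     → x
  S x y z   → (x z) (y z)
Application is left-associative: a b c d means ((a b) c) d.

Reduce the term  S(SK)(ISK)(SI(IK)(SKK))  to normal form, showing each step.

Answer: normal form = SK(K(SKK))  (in 9 steps)

Working:
  start: S(SK)(ISK)(SI(IK)(SKK))
  [1] SK(SI(IK)(SKK))(ISK(SI(IK)(SKK)))
  [2] K(ISK(SI(IK)(SKK)))(SI(IK)(SKK)(ISK(SI(IK)(SKK))))
  [3] ISK(SI(IK)(SKK))
  [4] SK(SI(IK)(SKK))
  [5] SK(I(SKK)(IK(SKK)))
  [6] SK(SKK(IK(SKK)))
  [7] SK(K(IK(SKK))(K(IK(SKK))))
  [8] SK(IK(SKK))
  [9] SK(K(SKK))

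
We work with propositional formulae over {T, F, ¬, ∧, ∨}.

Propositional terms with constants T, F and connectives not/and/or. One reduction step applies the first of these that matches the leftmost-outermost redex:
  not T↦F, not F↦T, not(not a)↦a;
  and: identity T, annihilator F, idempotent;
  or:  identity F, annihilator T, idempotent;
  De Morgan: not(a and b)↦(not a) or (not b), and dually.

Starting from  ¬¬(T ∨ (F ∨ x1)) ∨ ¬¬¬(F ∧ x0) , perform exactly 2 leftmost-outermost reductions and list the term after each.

Answer: after 2 steps: T ∨ ¬¬¬(F ∧ x0)

Reduction:
  start: ¬¬(T ∨ (F ∨ x1)) ∨ ¬¬¬(F ∧ x0)
  →1  (T ∨ (F ∨ x1)) ∨ ¬¬¬(F ∧ x0)
  →2  T ∨ ¬¬¬(F ∧ x0)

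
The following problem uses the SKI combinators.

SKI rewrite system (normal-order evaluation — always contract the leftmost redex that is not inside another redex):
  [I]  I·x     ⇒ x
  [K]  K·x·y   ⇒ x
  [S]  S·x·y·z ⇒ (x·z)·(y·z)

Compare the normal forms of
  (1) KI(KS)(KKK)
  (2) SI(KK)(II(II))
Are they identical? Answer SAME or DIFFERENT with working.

Answer: SAME — A ⇓ K, B ⇓ K

Derivation:
Term A:
  start: KI(KS)(KKK)
  →1  I(KKK)
  →2  KKK
  →3  K

Term B:
  start: SI(KK)(II(II))
  →1  I(II(II))(KK(II(II)))
  →2  II(II)(KK(II(II)))
  →3  I(II)(KK(II(II)))
  →4  II(KK(II(II)))
  →5  I(KK(II(II)))
  →6  KK(II(II))
  →7  K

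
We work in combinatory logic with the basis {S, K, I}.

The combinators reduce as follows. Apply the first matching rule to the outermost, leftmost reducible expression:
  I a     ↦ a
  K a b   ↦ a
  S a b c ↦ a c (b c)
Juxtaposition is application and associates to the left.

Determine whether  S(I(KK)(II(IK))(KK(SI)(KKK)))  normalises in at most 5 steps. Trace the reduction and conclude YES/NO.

  start: S(I(KK)(II(IK))(KK(SI)(KKK)))
  →1  S(KK(II(IK))(KK(SI)(KKK)))
  →2  S(K(KK(SI)(KKK)))
  →3  S(K(K(KKK)))
  →4  S(K(KK))

Answer: YES — reaches normal form S(K(KK)) in 4 ≤ 5 steps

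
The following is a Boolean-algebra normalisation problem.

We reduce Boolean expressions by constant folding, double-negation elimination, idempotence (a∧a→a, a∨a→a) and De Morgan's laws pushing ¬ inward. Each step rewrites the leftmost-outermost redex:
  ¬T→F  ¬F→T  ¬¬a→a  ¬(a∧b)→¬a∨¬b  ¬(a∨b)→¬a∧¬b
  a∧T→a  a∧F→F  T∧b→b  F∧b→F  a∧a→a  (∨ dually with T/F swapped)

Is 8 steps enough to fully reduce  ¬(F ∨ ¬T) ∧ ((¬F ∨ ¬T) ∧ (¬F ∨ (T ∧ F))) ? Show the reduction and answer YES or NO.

Answer: NO — after 8 steps the term is ¬F ∨ (T ∧ F), not yet normal

Working:
  start: ¬(F ∨ ¬T) ∧ ((¬F ∨ ¬T) ∧ (¬F ∨ (T ∧ F)))
  [1] (¬F ∧ ¬¬T) ∧ ((¬F ∨ ¬T) ∧ (¬F ∨ (T ∧ F)))
  [2] (T ∧ ¬¬T) ∧ ((¬F ∨ ¬T) ∧ (¬F ∨ (T ∧ F)))
  [3] ¬¬T ∧ ((¬F ∨ ¬T) ∧ (¬F ∨ (T ∧ F)))
  [4] T ∧ ((¬F ∨ ¬T) ∧ (¬F ∨ (T ∧ F)))
  [5] (¬F ∨ ¬T) ∧ (¬F ∨ (T ∧ F))
  [6] (T ∨ ¬T) ∧ (¬F ∨ (T ∧ F))
  [7] T ∧ (¬F ∨ (T ∧ F))
  [8] ¬F ∨ (T ∧ F)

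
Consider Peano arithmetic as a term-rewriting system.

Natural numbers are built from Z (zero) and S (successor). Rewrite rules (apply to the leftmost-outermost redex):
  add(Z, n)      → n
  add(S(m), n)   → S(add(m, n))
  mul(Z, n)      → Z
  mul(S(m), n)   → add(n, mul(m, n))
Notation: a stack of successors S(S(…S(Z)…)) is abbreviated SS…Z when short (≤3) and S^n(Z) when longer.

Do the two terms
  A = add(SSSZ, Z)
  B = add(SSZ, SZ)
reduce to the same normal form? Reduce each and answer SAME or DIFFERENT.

Term A:
  start: add(SSSZ, Z)
  →1  S(add(SSZ, Z))
  →2  S(S(add(SZ, Z)))
  →3  S(S(S(add(Z, Z))))
  →4  SSSZ

Term B:
  start: add(SSZ, SZ)
  →1  S(add(SZ, SZ))
  →2  S(S(add(Z, SZ)))
  →3  SSSZ

Answer: SAME — A ⇓ SSSZ, B ⇓ SSSZ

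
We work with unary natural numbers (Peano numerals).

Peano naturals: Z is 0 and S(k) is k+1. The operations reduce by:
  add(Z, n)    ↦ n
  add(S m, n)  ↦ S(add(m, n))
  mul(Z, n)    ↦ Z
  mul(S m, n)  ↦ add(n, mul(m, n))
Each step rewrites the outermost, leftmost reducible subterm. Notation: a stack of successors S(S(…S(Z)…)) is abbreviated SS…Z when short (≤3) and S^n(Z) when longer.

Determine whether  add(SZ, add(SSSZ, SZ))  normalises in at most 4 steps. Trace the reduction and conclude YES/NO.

Answer: NO — after 4 steps the term is S(S(S(add(SZ, SZ)))), not yet normal

Working:
  start: add(SZ, add(SSSZ, SZ))
  →1  S(add(Z, add(SSSZ, SZ)))
  →2  S(add(SSSZ, SZ))
  →3  S(S(add(SSZ, SZ)))
  →4  S(S(S(add(SZ, SZ))))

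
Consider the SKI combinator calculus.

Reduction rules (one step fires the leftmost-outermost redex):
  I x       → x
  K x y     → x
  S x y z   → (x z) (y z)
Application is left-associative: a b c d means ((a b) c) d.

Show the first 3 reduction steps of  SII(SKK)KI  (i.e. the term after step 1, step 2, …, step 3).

  start: SII(SKK)KI
  →1  I(SKK)(I(SKK))KI
  →2  SKK(I(SKK))KI
  →3  K(I(SKK))(K(I(SKK)))KI

Answer: after 3 steps: K(I(SKK))(K(I(SKK)))KI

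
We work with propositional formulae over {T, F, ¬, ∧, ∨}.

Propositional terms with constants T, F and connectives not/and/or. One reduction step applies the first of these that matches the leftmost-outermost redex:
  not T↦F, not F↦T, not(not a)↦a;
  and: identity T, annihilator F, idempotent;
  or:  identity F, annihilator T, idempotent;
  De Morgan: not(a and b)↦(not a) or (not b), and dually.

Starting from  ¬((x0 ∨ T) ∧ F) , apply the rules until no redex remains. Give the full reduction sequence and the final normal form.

  start: ¬((x0 ∨ T) ∧ F)
  →1  ¬(x0 ∨ T) ∨ ¬F
  →2  (¬x0 ∧ ¬T) ∨ ¬F
  →3  (¬x0 ∧ F) ∨ ¬F
  →4  F ∨ ¬F
  →5  ¬F
  →6  T

Answer: normal form = T  (in 6 steps)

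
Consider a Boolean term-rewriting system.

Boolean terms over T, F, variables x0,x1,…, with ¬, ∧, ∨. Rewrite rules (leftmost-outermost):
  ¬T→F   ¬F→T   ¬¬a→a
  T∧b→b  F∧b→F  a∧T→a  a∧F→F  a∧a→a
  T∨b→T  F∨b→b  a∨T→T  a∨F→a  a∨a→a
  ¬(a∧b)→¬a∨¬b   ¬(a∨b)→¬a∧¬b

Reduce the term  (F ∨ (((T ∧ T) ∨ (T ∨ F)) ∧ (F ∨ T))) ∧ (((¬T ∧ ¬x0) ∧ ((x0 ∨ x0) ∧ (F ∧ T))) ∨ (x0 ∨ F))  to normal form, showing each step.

Answer: normal form = x0  (in 11 steps)

Derivation:
  start: (F ∨ (((T ∧ T) ∨ (T ∨ F)) ∧ (F ∨ T))) ∧ (((¬T ∧ ¬x0) ∧ ((x0 ∨ x0) ∧ (F ∧ T))) ∨ (x0 ∨ F))
  step 1: (((T ∧ T) ∨ (T ∨ F)) ∧ (F ∨ T)) ∧ (((¬T ∧ ¬x0) ∧ ((x0 ∨ x0) ∧ (F ∧ T))) ∨ (x0 ∨ F))
  step 2: ((T ∨ (T ∨ F)) ∧ (F ∨ T)) ∧ (((¬T ∧ ¬x0) ∧ ((x0 ∨ x0) ∧ (F ∧ T))) ∨ (x0 ∨ F))
  step 3: (T ∧ (F ∨ T)) ∧ (((¬T ∧ ¬x0) ∧ ((x0 ∨ x0) ∧ (F ∧ T))) ∨ (x0 ∨ F))
  step 4: (F ∨ T) ∧ (((¬T ∧ ¬x0) ∧ ((x0 ∨ x0) ∧ (F ∧ T))) ∨ (x0 ∨ F))
  step 5: T ∧ (((¬T ∧ ¬x0) ∧ ((x0 ∨ x0) ∧ (F ∧ T))) ∨ (x0 ∨ F))
  step 6: ((¬T ∧ ¬x0) ∧ ((x0 ∨ x0) ∧ (F ∧ T))) ∨ (x0 ∨ F)
  step 7: ((F ∧ ¬x0) ∧ ((x0 ∨ x0) ∧ (F ∧ T))) ∨ (x0 ∨ F)
  step 8: (F ∧ ((x0 ∨ x0) ∧ (F ∧ T))) ∨ (x0 ∨ F)
  step 9: F ∨ (x0 ∨ F)
  step 10: x0 ∨ F
  step 11: x0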